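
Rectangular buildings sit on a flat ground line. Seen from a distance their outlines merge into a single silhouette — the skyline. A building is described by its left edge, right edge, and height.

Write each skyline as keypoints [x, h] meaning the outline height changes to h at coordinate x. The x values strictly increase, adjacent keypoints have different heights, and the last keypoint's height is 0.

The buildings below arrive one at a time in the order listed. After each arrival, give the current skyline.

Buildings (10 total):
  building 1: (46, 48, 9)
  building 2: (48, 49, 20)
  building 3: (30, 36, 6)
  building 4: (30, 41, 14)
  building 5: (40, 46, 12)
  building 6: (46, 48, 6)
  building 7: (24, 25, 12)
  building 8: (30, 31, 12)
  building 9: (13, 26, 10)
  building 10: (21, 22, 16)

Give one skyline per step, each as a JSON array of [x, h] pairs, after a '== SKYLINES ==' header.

== SKYLINES ==
[[46,9],[48,0]]
[[46,9],[48,20],[49,0]]
[[30,6],[36,0],[46,9],[48,20],[49,0]]
[[30,14],[41,0],[46,9],[48,20],[49,0]]
[[30,14],[41,12],[46,9],[48,20],[49,0]]
[[30,14],[41,12],[46,9],[48,20],[49,0]]
[[24,12],[25,0],[30,14],[41,12],[46,9],[48,20],[49,0]]
[[24,12],[25,0],[30,14],[41,12],[46,9],[48,20],[49,0]]
[[13,10],[24,12],[25,10],[26,0],[30,14],[41,12],[46,9],[48,20],[49,0]]
[[13,10],[21,16],[22,10],[24,12],[25,10],[26,0],[30,14],[41,12],[46,9],[48,20],[49,0]]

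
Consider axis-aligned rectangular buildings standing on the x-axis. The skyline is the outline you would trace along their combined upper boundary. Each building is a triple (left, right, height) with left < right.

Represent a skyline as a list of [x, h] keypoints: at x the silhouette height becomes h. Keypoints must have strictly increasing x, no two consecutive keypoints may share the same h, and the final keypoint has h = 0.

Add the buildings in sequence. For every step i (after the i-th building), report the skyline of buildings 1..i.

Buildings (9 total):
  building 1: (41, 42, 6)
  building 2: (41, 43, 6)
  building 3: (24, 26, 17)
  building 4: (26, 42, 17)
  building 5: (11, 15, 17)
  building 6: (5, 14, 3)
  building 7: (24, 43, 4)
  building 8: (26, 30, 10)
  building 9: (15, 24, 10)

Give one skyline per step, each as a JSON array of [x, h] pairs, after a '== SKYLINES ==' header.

== SKYLINES ==
[[41,6],[42,0]]
[[41,6],[43,0]]
[[24,17],[26,0],[41,6],[43,0]]
[[24,17],[42,6],[43,0]]
[[11,17],[15,0],[24,17],[42,6],[43,0]]
[[5,3],[11,17],[15,0],[24,17],[42,6],[43,0]]
[[5,3],[11,17],[15,0],[24,17],[42,6],[43,0]]
[[5,3],[11,17],[15,0],[24,17],[42,6],[43,0]]
[[5,3],[11,17],[15,10],[24,17],[42,6],[43,0]]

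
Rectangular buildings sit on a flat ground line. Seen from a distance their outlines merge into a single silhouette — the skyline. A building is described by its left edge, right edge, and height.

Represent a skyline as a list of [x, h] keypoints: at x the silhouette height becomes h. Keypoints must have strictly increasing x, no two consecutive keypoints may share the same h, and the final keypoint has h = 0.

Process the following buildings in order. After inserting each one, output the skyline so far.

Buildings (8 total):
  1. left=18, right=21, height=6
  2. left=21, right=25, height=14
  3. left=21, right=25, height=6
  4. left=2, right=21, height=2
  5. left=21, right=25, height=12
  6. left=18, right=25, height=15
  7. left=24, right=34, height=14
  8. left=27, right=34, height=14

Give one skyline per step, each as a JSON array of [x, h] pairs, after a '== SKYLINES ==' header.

== SKYLINES ==
[[18,6],[21,0]]
[[18,6],[21,14],[25,0]]
[[18,6],[21,14],[25,0]]
[[2,2],[18,6],[21,14],[25,0]]
[[2,2],[18,6],[21,14],[25,0]]
[[2,2],[18,15],[25,0]]
[[2,2],[18,15],[25,14],[34,0]]
[[2,2],[18,15],[25,14],[34,0]]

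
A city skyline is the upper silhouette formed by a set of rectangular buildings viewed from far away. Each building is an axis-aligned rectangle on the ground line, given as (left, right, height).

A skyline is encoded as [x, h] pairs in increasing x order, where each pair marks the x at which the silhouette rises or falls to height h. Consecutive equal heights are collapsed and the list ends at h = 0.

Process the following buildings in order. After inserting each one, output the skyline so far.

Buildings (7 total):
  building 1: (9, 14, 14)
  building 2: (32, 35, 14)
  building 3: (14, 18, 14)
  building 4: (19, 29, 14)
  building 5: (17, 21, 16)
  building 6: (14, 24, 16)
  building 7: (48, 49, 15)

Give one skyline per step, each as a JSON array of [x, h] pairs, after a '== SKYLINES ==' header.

== SKYLINES ==
[[9,14],[14,0]]
[[9,14],[14,0],[32,14],[35,0]]
[[9,14],[18,0],[32,14],[35,0]]
[[9,14],[18,0],[19,14],[29,0],[32,14],[35,0]]
[[9,14],[17,16],[21,14],[29,0],[32,14],[35,0]]
[[9,14],[14,16],[24,14],[29,0],[32,14],[35,0]]
[[9,14],[14,16],[24,14],[29,0],[32,14],[35,0],[48,15],[49,0]]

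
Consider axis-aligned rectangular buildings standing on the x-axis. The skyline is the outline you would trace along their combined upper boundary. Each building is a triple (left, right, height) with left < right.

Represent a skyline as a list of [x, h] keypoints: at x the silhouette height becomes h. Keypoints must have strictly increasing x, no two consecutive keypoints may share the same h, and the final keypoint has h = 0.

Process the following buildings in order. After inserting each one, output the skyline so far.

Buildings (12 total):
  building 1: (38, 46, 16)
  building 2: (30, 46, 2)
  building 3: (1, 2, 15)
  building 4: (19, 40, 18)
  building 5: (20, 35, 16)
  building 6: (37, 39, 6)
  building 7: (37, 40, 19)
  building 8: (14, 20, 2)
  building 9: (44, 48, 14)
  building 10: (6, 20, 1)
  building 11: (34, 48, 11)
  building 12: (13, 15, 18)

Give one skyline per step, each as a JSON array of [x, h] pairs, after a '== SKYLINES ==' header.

== SKYLINES ==
[[38,16],[46,0]]
[[30,2],[38,16],[46,0]]
[[1,15],[2,0],[30,2],[38,16],[46,0]]
[[1,15],[2,0],[19,18],[40,16],[46,0]]
[[1,15],[2,0],[19,18],[40,16],[46,0]]
[[1,15],[2,0],[19,18],[40,16],[46,0]]
[[1,15],[2,0],[19,18],[37,19],[40,16],[46,0]]
[[1,15],[2,0],[14,2],[19,18],[37,19],[40,16],[46,0]]
[[1,15],[2,0],[14,2],[19,18],[37,19],[40,16],[46,14],[48,0]]
[[1,15],[2,0],[6,1],[14,2],[19,18],[37,19],[40,16],[46,14],[48,0]]
[[1,15],[2,0],[6,1],[14,2],[19,18],[37,19],[40,16],[46,14],[48,0]]
[[1,15],[2,0],[6,1],[13,18],[15,2],[19,18],[37,19],[40,16],[46,14],[48,0]]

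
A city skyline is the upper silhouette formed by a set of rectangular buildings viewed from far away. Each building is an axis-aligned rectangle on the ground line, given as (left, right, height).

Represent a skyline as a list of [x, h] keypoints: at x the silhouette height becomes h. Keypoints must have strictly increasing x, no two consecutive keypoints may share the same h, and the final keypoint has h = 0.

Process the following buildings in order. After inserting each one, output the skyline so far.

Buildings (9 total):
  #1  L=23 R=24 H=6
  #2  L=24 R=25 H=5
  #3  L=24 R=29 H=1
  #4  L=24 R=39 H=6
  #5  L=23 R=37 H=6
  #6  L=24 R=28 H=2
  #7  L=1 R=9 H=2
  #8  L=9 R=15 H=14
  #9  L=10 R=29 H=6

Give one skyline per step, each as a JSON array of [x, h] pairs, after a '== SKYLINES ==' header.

== SKYLINES ==
[[23,6],[24,0]]
[[23,6],[24,5],[25,0]]
[[23,6],[24,5],[25,1],[29,0]]
[[23,6],[39,0]]
[[23,6],[39,0]]
[[23,6],[39,0]]
[[1,2],[9,0],[23,6],[39,0]]
[[1,2],[9,14],[15,0],[23,6],[39,0]]
[[1,2],[9,14],[15,6],[39,0]]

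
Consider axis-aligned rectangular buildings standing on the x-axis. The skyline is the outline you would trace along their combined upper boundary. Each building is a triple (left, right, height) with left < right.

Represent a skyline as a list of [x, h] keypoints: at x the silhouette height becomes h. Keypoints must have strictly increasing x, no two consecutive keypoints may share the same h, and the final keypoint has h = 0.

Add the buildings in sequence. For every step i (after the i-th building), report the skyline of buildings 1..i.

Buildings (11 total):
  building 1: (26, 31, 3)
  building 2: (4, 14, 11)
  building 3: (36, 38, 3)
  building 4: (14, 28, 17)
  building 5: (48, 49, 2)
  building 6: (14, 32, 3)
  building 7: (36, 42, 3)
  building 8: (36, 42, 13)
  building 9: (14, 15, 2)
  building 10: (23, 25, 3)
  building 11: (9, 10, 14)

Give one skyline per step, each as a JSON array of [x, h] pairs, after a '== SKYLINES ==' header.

== SKYLINES ==
[[26,3],[31,0]]
[[4,11],[14,0],[26,3],[31,0]]
[[4,11],[14,0],[26,3],[31,0],[36,3],[38,0]]
[[4,11],[14,17],[28,3],[31,0],[36,3],[38,0]]
[[4,11],[14,17],[28,3],[31,0],[36,3],[38,0],[48,2],[49,0]]
[[4,11],[14,17],[28,3],[32,0],[36,3],[38,0],[48,2],[49,0]]
[[4,11],[14,17],[28,3],[32,0],[36,3],[42,0],[48,2],[49,0]]
[[4,11],[14,17],[28,3],[32,0],[36,13],[42,0],[48,2],[49,0]]
[[4,11],[14,17],[28,3],[32,0],[36,13],[42,0],[48,2],[49,0]]
[[4,11],[14,17],[28,3],[32,0],[36,13],[42,0],[48,2],[49,0]]
[[4,11],[9,14],[10,11],[14,17],[28,3],[32,0],[36,13],[42,0],[48,2],[49,0]]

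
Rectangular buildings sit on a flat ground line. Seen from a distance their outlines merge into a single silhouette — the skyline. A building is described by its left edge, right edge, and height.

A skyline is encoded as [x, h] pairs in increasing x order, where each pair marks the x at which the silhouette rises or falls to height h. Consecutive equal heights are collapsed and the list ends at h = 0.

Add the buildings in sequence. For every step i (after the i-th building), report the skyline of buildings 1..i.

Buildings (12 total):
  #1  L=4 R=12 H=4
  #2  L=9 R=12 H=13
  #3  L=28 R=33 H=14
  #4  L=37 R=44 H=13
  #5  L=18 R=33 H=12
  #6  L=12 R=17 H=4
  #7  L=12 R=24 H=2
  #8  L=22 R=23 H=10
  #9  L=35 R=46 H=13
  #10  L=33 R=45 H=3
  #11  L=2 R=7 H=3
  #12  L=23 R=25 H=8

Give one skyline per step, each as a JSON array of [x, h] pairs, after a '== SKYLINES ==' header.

== SKYLINES ==
[[4,4],[12,0]]
[[4,4],[9,13],[12,0]]
[[4,4],[9,13],[12,0],[28,14],[33,0]]
[[4,4],[9,13],[12,0],[28,14],[33,0],[37,13],[44,0]]
[[4,4],[9,13],[12,0],[18,12],[28,14],[33,0],[37,13],[44,0]]
[[4,4],[9,13],[12,4],[17,0],[18,12],[28,14],[33,0],[37,13],[44,0]]
[[4,4],[9,13],[12,4],[17,2],[18,12],[28,14],[33,0],[37,13],[44,0]]
[[4,4],[9,13],[12,4],[17,2],[18,12],[28,14],[33,0],[37,13],[44,0]]
[[4,4],[9,13],[12,4],[17,2],[18,12],[28,14],[33,0],[35,13],[46,0]]
[[4,4],[9,13],[12,4],[17,2],[18,12],[28,14],[33,3],[35,13],[46,0]]
[[2,3],[4,4],[9,13],[12,4],[17,2],[18,12],[28,14],[33,3],[35,13],[46,0]]
[[2,3],[4,4],[9,13],[12,4],[17,2],[18,12],[28,14],[33,3],[35,13],[46,0]]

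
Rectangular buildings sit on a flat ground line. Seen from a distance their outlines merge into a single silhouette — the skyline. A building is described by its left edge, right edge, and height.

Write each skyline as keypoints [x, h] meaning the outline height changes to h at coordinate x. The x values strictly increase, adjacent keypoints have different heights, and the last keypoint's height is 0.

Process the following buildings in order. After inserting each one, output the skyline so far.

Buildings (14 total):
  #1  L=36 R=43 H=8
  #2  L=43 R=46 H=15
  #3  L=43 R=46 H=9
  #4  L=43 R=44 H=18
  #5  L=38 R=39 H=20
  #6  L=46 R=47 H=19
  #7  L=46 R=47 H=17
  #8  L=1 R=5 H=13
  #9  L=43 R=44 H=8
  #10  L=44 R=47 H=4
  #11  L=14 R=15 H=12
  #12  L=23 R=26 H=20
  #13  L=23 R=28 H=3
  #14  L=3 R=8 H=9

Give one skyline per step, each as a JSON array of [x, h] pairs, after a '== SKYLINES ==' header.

== SKYLINES ==
[[36,8],[43,0]]
[[36,8],[43,15],[46,0]]
[[36,8],[43,15],[46,0]]
[[36,8],[43,18],[44,15],[46,0]]
[[36,8],[38,20],[39,8],[43,18],[44,15],[46,0]]
[[36,8],[38,20],[39,8],[43,18],[44,15],[46,19],[47,0]]
[[36,8],[38,20],[39,8],[43,18],[44,15],[46,19],[47,0]]
[[1,13],[5,0],[36,8],[38,20],[39,8],[43,18],[44,15],[46,19],[47,0]]
[[1,13],[5,0],[36,8],[38,20],[39,8],[43,18],[44,15],[46,19],[47,0]]
[[1,13],[5,0],[36,8],[38,20],[39,8],[43,18],[44,15],[46,19],[47,0]]
[[1,13],[5,0],[14,12],[15,0],[36,8],[38,20],[39,8],[43,18],[44,15],[46,19],[47,0]]
[[1,13],[5,0],[14,12],[15,0],[23,20],[26,0],[36,8],[38,20],[39,8],[43,18],[44,15],[46,19],[47,0]]
[[1,13],[5,0],[14,12],[15,0],[23,20],[26,3],[28,0],[36,8],[38,20],[39,8],[43,18],[44,15],[46,19],[47,0]]
[[1,13],[5,9],[8,0],[14,12],[15,0],[23,20],[26,3],[28,0],[36,8],[38,20],[39,8],[43,18],[44,15],[46,19],[47,0]]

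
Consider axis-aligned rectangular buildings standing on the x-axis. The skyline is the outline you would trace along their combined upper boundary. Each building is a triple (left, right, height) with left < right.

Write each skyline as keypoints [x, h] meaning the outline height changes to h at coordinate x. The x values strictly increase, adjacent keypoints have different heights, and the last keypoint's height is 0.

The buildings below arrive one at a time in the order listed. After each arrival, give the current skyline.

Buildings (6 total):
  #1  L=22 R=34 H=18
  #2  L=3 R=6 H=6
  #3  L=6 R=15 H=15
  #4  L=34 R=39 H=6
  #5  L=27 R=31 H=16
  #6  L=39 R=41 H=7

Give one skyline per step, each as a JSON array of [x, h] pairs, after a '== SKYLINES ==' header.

== SKYLINES ==
[[22,18],[34,0]]
[[3,6],[6,0],[22,18],[34,0]]
[[3,6],[6,15],[15,0],[22,18],[34,0]]
[[3,6],[6,15],[15,0],[22,18],[34,6],[39,0]]
[[3,6],[6,15],[15,0],[22,18],[34,6],[39,0]]
[[3,6],[6,15],[15,0],[22,18],[34,6],[39,7],[41,0]]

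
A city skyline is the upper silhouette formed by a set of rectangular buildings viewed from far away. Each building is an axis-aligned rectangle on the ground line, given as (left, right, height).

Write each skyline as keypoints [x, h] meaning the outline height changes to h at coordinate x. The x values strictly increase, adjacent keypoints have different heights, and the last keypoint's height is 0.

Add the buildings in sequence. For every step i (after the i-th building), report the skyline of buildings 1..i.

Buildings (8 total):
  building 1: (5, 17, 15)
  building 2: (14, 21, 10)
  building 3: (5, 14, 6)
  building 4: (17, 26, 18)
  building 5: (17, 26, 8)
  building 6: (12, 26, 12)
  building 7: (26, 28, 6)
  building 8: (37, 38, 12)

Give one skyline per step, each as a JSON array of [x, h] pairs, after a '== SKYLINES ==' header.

== SKYLINES ==
[[5,15],[17,0]]
[[5,15],[17,10],[21,0]]
[[5,15],[17,10],[21,0]]
[[5,15],[17,18],[26,0]]
[[5,15],[17,18],[26,0]]
[[5,15],[17,18],[26,0]]
[[5,15],[17,18],[26,6],[28,0]]
[[5,15],[17,18],[26,6],[28,0],[37,12],[38,0]]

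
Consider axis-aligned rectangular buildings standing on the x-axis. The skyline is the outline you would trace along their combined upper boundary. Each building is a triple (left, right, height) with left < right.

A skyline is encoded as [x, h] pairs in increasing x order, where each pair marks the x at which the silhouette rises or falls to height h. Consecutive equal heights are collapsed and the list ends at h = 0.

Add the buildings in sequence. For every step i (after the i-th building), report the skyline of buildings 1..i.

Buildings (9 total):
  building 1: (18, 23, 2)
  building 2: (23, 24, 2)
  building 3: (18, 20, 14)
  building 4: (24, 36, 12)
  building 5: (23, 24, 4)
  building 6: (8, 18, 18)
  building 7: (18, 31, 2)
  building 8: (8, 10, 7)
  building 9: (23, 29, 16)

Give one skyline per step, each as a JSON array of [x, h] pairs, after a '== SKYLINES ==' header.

== SKYLINES ==
[[18,2],[23,0]]
[[18,2],[24,0]]
[[18,14],[20,2],[24,0]]
[[18,14],[20,2],[24,12],[36,0]]
[[18,14],[20,2],[23,4],[24,12],[36,0]]
[[8,18],[18,14],[20,2],[23,4],[24,12],[36,0]]
[[8,18],[18,14],[20,2],[23,4],[24,12],[36,0]]
[[8,18],[18,14],[20,2],[23,4],[24,12],[36,0]]
[[8,18],[18,14],[20,2],[23,16],[29,12],[36,0]]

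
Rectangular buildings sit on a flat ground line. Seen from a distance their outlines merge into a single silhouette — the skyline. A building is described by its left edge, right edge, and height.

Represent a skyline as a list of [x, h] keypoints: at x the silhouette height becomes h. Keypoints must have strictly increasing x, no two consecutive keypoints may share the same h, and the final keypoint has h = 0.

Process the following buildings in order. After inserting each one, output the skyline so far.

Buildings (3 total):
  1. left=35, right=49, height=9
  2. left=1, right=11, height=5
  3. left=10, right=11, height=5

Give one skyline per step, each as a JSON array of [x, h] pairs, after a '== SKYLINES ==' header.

== SKYLINES ==
[[35,9],[49,0]]
[[1,5],[11,0],[35,9],[49,0]]
[[1,5],[11,0],[35,9],[49,0]]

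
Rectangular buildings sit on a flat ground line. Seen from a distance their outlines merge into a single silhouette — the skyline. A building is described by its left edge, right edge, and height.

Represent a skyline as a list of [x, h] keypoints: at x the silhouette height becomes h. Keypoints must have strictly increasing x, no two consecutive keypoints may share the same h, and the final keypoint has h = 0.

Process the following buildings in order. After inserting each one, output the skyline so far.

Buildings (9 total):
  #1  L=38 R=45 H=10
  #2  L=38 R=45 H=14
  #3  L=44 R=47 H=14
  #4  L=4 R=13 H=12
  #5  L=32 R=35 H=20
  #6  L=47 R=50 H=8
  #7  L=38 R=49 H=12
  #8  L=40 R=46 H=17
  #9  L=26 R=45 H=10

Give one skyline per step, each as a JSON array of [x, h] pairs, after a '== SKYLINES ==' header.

== SKYLINES ==
[[38,10],[45,0]]
[[38,14],[45,0]]
[[38,14],[47,0]]
[[4,12],[13,0],[38,14],[47,0]]
[[4,12],[13,0],[32,20],[35,0],[38,14],[47,0]]
[[4,12],[13,0],[32,20],[35,0],[38,14],[47,8],[50,0]]
[[4,12],[13,0],[32,20],[35,0],[38,14],[47,12],[49,8],[50,0]]
[[4,12],[13,0],[32,20],[35,0],[38,14],[40,17],[46,14],[47,12],[49,8],[50,0]]
[[4,12],[13,0],[26,10],[32,20],[35,10],[38,14],[40,17],[46,14],[47,12],[49,8],[50,0]]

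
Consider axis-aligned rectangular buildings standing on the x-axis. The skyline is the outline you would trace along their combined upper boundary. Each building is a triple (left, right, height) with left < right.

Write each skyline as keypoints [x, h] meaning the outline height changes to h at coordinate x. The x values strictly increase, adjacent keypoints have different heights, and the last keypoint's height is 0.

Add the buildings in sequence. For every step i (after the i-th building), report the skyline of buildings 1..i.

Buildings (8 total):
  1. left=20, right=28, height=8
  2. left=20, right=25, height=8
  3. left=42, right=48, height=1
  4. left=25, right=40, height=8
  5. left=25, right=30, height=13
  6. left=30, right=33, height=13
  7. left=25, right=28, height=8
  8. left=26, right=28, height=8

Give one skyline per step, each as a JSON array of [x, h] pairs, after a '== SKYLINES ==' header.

== SKYLINES ==
[[20,8],[28,0]]
[[20,8],[28,0]]
[[20,8],[28,0],[42,1],[48,0]]
[[20,8],[40,0],[42,1],[48,0]]
[[20,8],[25,13],[30,8],[40,0],[42,1],[48,0]]
[[20,8],[25,13],[33,8],[40,0],[42,1],[48,0]]
[[20,8],[25,13],[33,8],[40,0],[42,1],[48,0]]
[[20,8],[25,13],[33,8],[40,0],[42,1],[48,0]]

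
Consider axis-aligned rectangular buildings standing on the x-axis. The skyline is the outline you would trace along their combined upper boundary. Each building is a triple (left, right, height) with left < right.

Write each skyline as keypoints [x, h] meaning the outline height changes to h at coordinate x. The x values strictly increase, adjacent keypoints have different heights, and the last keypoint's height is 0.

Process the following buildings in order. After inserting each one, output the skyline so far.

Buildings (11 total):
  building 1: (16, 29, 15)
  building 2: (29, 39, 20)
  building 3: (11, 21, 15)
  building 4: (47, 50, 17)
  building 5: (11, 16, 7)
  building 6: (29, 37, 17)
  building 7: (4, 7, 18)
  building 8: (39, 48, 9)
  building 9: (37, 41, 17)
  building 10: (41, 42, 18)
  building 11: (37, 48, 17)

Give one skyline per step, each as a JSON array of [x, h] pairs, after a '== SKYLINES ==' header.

== SKYLINES ==
[[16,15],[29,0]]
[[16,15],[29,20],[39,0]]
[[11,15],[29,20],[39,0]]
[[11,15],[29,20],[39,0],[47,17],[50,0]]
[[11,15],[29,20],[39,0],[47,17],[50,0]]
[[11,15],[29,20],[39,0],[47,17],[50,0]]
[[4,18],[7,0],[11,15],[29,20],[39,0],[47,17],[50,0]]
[[4,18],[7,0],[11,15],[29,20],[39,9],[47,17],[50,0]]
[[4,18],[7,0],[11,15],[29,20],[39,17],[41,9],[47,17],[50,0]]
[[4,18],[7,0],[11,15],[29,20],[39,17],[41,18],[42,9],[47,17],[50,0]]
[[4,18],[7,0],[11,15],[29,20],[39,17],[41,18],[42,17],[50,0]]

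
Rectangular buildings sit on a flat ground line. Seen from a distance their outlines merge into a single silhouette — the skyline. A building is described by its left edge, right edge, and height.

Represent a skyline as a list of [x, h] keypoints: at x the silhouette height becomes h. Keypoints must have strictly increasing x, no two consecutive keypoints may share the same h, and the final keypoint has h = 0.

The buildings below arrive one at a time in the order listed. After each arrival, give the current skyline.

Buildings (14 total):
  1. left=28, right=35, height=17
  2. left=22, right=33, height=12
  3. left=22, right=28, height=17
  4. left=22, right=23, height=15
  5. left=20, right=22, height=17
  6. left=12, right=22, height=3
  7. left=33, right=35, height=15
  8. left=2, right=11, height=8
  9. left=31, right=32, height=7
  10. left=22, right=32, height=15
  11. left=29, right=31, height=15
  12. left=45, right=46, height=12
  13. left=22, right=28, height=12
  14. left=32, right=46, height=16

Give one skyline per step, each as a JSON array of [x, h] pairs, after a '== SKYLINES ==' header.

== SKYLINES ==
[[28,17],[35,0]]
[[22,12],[28,17],[35,0]]
[[22,17],[35,0]]
[[22,17],[35,0]]
[[20,17],[35,0]]
[[12,3],[20,17],[35,0]]
[[12,3],[20,17],[35,0]]
[[2,8],[11,0],[12,3],[20,17],[35,0]]
[[2,8],[11,0],[12,3],[20,17],[35,0]]
[[2,8],[11,0],[12,3],[20,17],[35,0]]
[[2,8],[11,0],[12,3],[20,17],[35,0]]
[[2,8],[11,0],[12,3],[20,17],[35,0],[45,12],[46,0]]
[[2,8],[11,0],[12,3],[20,17],[35,0],[45,12],[46,0]]
[[2,8],[11,0],[12,3],[20,17],[35,16],[46,0]]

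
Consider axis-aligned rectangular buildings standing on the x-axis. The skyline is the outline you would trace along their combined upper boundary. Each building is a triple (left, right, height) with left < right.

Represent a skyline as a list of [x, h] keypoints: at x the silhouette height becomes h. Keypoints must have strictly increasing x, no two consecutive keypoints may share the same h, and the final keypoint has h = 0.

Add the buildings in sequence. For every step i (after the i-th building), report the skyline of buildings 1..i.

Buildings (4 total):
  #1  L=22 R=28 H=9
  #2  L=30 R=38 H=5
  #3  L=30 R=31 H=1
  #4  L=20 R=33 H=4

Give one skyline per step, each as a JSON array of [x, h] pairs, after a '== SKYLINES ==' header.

== SKYLINES ==
[[22,9],[28,0]]
[[22,9],[28,0],[30,5],[38,0]]
[[22,9],[28,0],[30,5],[38,0]]
[[20,4],[22,9],[28,4],[30,5],[38,0]]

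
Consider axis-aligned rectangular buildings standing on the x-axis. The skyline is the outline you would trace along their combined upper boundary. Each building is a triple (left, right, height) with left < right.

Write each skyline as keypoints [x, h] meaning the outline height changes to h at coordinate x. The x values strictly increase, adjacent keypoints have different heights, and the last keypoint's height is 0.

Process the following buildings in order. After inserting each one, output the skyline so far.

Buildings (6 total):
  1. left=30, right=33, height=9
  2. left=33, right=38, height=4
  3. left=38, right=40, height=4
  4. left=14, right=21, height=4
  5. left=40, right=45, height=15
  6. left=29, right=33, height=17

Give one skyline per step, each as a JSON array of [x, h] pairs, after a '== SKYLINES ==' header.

== SKYLINES ==
[[30,9],[33,0]]
[[30,9],[33,4],[38,0]]
[[30,9],[33,4],[40,0]]
[[14,4],[21,0],[30,9],[33,4],[40,0]]
[[14,4],[21,0],[30,9],[33,4],[40,15],[45,0]]
[[14,4],[21,0],[29,17],[33,4],[40,15],[45,0]]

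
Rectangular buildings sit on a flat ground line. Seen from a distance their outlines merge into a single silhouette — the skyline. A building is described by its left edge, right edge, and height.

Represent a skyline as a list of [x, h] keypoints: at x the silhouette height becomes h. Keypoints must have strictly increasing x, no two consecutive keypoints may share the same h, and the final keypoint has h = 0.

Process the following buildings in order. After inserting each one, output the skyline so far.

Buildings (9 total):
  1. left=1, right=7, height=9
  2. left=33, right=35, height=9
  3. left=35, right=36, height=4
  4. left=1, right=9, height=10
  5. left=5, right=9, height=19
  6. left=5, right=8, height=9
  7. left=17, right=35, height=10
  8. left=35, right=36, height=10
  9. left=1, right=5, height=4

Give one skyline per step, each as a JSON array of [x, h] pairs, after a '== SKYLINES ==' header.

== SKYLINES ==
[[1,9],[7,0]]
[[1,9],[7,0],[33,9],[35,0]]
[[1,9],[7,0],[33,9],[35,4],[36,0]]
[[1,10],[9,0],[33,9],[35,4],[36,0]]
[[1,10],[5,19],[9,0],[33,9],[35,4],[36,0]]
[[1,10],[5,19],[9,0],[33,9],[35,4],[36,0]]
[[1,10],[5,19],[9,0],[17,10],[35,4],[36,0]]
[[1,10],[5,19],[9,0],[17,10],[36,0]]
[[1,10],[5,19],[9,0],[17,10],[36,0]]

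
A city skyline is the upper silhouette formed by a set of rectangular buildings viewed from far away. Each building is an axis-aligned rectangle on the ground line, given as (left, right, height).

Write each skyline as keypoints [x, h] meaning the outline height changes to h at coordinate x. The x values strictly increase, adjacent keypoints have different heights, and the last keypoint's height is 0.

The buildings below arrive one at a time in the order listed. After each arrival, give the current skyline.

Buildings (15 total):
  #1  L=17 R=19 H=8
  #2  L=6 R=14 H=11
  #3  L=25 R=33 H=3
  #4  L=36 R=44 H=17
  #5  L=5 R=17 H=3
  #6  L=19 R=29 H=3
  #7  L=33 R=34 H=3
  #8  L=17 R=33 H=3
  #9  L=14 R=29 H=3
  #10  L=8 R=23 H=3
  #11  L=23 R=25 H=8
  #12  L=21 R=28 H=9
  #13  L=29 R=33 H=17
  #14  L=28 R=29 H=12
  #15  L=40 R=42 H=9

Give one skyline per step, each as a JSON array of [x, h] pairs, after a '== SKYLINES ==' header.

== SKYLINES ==
[[17,8],[19,0]]
[[6,11],[14,0],[17,8],[19,0]]
[[6,11],[14,0],[17,8],[19,0],[25,3],[33,0]]
[[6,11],[14,0],[17,8],[19,0],[25,3],[33,0],[36,17],[44,0]]
[[5,3],[6,11],[14,3],[17,8],[19,0],[25,3],[33,0],[36,17],[44,0]]
[[5,3],[6,11],[14,3],[17,8],[19,3],[33,0],[36,17],[44,0]]
[[5,3],[6,11],[14,3],[17,8],[19,3],[34,0],[36,17],[44,0]]
[[5,3],[6,11],[14,3],[17,8],[19,3],[34,0],[36,17],[44,0]]
[[5,3],[6,11],[14,3],[17,8],[19,3],[34,0],[36,17],[44,0]]
[[5,3],[6,11],[14,3],[17,8],[19,3],[34,0],[36,17],[44,0]]
[[5,3],[6,11],[14,3],[17,8],[19,3],[23,8],[25,3],[34,0],[36,17],[44,0]]
[[5,3],[6,11],[14,3],[17,8],[19,3],[21,9],[28,3],[34,0],[36,17],[44,0]]
[[5,3],[6,11],[14,3],[17,8],[19,3],[21,9],[28,3],[29,17],[33,3],[34,0],[36,17],[44,0]]
[[5,3],[6,11],[14,3],[17,8],[19,3],[21,9],[28,12],[29,17],[33,3],[34,0],[36,17],[44,0]]
[[5,3],[6,11],[14,3],[17,8],[19,3],[21,9],[28,12],[29,17],[33,3],[34,0],[36,17],[44,0]]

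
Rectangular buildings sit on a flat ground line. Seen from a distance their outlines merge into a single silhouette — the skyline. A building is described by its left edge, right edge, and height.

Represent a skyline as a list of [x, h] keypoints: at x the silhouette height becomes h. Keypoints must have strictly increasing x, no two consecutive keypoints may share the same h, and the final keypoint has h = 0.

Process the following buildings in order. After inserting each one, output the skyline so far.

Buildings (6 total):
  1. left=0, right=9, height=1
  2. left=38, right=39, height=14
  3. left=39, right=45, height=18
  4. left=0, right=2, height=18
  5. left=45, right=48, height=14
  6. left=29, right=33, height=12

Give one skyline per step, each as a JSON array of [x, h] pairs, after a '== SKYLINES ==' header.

== SKYLINES ==
[[0,1],[9,0]]
[[0,1],[9,0],[38,14],[39,0]]
[[0,1],[9,0],[38,14],[39,18],[45,0]]
[[0,18],[2,1],[9,0],[38,14],[39,18],[45,0]]
[[0,18],[2,1],[9,0],[38,14],[39,18],[45,14],[48,0]]
[[0,18],[2,1],[9,0],[29,12],[33,0],[38,14],[39,18],[45,14],[48,0]]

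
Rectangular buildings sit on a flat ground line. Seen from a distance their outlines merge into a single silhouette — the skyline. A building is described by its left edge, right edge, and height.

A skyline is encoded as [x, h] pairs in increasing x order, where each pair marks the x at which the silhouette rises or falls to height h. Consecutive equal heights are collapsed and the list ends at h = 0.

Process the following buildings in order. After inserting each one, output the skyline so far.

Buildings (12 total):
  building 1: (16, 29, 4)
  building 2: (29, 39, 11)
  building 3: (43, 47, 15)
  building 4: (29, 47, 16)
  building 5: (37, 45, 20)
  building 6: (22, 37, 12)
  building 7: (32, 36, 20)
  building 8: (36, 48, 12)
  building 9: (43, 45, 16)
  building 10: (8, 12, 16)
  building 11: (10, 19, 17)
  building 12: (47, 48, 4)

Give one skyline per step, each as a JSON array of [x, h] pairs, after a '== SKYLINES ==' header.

== SKYLINES ==
[[16,4],[29,0]]
[[16,4],[29,11],[39,0]]
[[16,4],[29,11],[39,0],[43,15],[47,0]]
[[16,4],[29,16],[47,0]]
[[16,4],[29,16],[37,20],[45,16],[47,0]]
[[16,4],[22,12],[29,16],[37,20],[45,16],[47,0]]
[[16,4],[22,12],[29,16],[32,20],[36,16],[37,20],[45,16],[47,0]]
[[16,4],[22,12],[29,16],[32,20],[36,16],[37,20],[45,16],[47,12],[48,0]]
[[16,4],[22,12],[29,16],[32,20],[36,16],[37,20],[45,16],[47,12],[48,0]]
[[8,16],[12,0],[16,4],[22,12],[29,16],[32,20],[36,16],[37,20],[45,16],[47,12],[48,0]]
[[8,16],[10,17],[19,4],[22,12],[29,16],[32,20],[36,16],[37,20],[45,16],[47,12],[48,0]]
[[8,16],[10,17],[19,4],[22,12],[29,16],[32,20],[36,16],[37,20],[45,16],[47,12],[48,0]]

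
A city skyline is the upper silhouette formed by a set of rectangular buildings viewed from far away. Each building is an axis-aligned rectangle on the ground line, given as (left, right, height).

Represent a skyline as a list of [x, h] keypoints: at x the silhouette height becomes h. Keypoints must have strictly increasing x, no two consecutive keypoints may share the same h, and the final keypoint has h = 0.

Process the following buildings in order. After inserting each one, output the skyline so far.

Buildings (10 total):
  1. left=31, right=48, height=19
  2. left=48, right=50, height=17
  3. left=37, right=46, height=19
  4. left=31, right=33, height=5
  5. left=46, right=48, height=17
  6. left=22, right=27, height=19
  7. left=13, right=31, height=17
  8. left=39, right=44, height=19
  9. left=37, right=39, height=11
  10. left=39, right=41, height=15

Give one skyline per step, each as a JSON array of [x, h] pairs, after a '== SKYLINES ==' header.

== SKYLINES ==
[[31,19],[48,0]]
[[31,19],[48,17],[50,0]]
[[31,19],[48,17],[50,0]]
[[31,19],[48,17],[50,0]]
[[31,19],[48,17],[50,0]]
[[22,19],[27,0],[31,19],[48,17],[50,0]]
[[13,17],[22,19],[27,17],[31,19],[48,17],[50,0]]
[[13,17],[22,19],[27,17],[31,19],[48,17],[50,0]]
[[13,17],[22,19],[27,17],[31,19],[48,17],[50,0]]
[[13,17],[22,19],[27,17],[31,19],[48,17],[50,0]]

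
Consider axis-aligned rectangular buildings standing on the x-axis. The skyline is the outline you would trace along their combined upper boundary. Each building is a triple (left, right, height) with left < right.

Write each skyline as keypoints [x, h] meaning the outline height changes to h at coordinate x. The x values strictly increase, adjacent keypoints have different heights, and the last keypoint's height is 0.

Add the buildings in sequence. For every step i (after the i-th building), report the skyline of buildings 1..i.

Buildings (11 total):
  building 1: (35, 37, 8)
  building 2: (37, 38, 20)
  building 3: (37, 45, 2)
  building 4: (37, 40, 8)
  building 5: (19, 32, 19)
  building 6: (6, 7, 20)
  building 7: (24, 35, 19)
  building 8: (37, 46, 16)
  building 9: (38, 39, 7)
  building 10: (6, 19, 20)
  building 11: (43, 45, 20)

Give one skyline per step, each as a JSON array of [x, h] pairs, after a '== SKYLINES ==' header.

== SKYLINES ==
[[35,8],[37,0]]
[[35,8],[37,20],[38,0]]
[[35,8],[37,20],[38,2],[45,0]]
[[35,8],[37,20],[38,8],[40,2],[45,0]]
[[19,19],[32,0],[35,8],[37,20],[38,8],[40,2],[45,0]]
[[6,20],[7,0],[19,19],[32,0],[35,8],[37,20],[38,8],[40,2],[45,0]]
[[6,20],[7,0],[19,19],[35,8],[37,20],[38,8],[40,2],[45,0]]
[[6,20],[7,0],[19,19],[35,8],[37,20],[38,16],[46,0]]
[[6,20],[7,0],[19,19],[35,8],[37,20],[38,16],[46,0]]
[[6,20],[19,19],[35,8],[37,20],[38,16],[46,0]]
[[6,20],[19,19],[35,8],[37,20],[38,16],[43,20],[45,16],[46,0]]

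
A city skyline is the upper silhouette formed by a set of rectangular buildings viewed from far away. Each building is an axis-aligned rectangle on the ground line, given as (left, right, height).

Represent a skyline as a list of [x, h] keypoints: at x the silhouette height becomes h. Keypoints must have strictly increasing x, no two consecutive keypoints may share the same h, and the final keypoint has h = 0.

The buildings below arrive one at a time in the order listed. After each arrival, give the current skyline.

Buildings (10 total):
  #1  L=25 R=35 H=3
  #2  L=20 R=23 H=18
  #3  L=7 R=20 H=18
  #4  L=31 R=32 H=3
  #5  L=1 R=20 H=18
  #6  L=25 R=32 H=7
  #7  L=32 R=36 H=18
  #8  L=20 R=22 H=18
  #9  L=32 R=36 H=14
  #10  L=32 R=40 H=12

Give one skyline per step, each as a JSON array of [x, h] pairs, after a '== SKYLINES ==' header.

== SKYLINES ==
[[25,3],[35,0]]
[[20,18],[23,0],[25,3],[35,0]]
[[7,18],[23,0],[25,3],[35,0]]
[[7,18],[23,0],[25,3],[35,0]]
[[1,18],[23,0],[25,3],[35,0]]
[[1,18],[23,0],[25,7],[32,3],[35,0]]
[[1,18],[23,0],[25,7],[32,18],[36,0]]
[[1,18],[23,0],[25,7],[32,18],[36,0]]
[[1,18],[23,0],[25,7],[32,18],[36,0]]
[[1,18],[23,0],[25,7],[32,18],[36,12],[40,0]]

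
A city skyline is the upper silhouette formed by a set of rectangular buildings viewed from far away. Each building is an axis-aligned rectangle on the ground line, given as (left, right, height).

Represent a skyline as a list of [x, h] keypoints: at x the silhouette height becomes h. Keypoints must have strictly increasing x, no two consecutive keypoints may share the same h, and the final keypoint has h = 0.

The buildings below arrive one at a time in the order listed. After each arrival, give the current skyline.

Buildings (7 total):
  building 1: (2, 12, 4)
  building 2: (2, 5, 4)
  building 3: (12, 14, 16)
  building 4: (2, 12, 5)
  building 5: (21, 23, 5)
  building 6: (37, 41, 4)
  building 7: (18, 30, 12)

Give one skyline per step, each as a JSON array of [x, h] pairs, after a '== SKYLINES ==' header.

== SKYLINES ==
[[2,4],[12,0]]
[[2,4],[12,0]]
[[2,4],[12,16],[14,0]]
[[2,5],[12,16],[14,0]]
[[2,5],[12,16],[14,0],[21,5],[23,0]]
[[2,5],[12,16],[14,0],[21,5],[23,0],[37,4],[41,0]]
[[2,5],[12,16],[14,0],[18,12],[30,0],[37,4],[41,0]]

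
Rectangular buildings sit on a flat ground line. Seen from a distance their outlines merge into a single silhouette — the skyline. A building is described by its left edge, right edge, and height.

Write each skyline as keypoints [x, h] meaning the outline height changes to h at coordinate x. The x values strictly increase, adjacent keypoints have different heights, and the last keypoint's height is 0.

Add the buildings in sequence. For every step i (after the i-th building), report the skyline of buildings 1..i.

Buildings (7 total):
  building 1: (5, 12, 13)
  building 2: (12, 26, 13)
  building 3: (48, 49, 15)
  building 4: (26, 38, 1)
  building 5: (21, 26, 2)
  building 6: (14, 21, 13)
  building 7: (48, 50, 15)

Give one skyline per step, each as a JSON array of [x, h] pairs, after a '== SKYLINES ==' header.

== SKYLINES ==
[[5,13],[12,0]]
[[5,13],[26,0]]
[[5,13],[26,0],[48,15],[49,0]]
[[5,13],[26,1],[38,0],[48,15],[49,0]]
[[5,13],[26,1],[38,0],[48,15],[49,0]]
[[5,13],[26,1],[38,0],[48,15],[49,0]]
[[5,13],[26,1],[38,0],[48,15],[50,0]]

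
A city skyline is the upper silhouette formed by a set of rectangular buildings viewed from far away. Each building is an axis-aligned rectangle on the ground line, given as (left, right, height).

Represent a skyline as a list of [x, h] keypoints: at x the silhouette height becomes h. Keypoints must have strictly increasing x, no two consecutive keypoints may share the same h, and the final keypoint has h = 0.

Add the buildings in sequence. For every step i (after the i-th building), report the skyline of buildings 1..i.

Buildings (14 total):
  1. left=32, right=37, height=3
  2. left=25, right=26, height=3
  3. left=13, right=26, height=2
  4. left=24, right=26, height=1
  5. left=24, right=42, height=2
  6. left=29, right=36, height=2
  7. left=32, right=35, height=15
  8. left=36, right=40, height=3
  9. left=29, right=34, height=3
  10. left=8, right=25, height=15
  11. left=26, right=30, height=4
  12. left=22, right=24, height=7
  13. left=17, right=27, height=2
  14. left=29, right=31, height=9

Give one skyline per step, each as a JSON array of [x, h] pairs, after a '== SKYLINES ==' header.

== SKYLINES ==
[[32,3],[37,0]]
[[25,3],[26,0],[32,3],[37,0]]
[[13,2],[25,3],[26,0],[32,3],[37,0]]
[[13,2],[25,3],[26,0],[32,3],[37,0]]
[[13,2],[25,3],[26,2],[32,3],[37,2],[42,0]]
[[13,2],[25,3],[26,2],[32,3],[37,2],[42,0]]
[[13,2],[25,3],[26,2],[32,15],[35,3],[37,2],[42,0]]
[[13,2],[25,3],[26,2],[32,15],[35,3],[40,2],[42,0]]
[[13,2],[25,3],[26,2],[29,3],[32,15],[35,3],[40,2],[42,0]]
[[8,15],[25,3],[26,2],[29,3],[32,15],[35,3],[40,2],[42,0]]
[[8,15],[25,3],[26,4],[30,3],[32,15],[35,3],[40,2],[42,0]]
[[8,15],[25,3],[26,4],[30,3],[32,15],[35,3],[40,2],[42,0]]
[[8,15],[25,3],[26,4],[30,3],[32,15],[35,3],[40,2],[42,0]]
[[8,15],[25,3],[26,4],[29,9],[31,3],[32,15],[35,3],[40,2],[42,0]]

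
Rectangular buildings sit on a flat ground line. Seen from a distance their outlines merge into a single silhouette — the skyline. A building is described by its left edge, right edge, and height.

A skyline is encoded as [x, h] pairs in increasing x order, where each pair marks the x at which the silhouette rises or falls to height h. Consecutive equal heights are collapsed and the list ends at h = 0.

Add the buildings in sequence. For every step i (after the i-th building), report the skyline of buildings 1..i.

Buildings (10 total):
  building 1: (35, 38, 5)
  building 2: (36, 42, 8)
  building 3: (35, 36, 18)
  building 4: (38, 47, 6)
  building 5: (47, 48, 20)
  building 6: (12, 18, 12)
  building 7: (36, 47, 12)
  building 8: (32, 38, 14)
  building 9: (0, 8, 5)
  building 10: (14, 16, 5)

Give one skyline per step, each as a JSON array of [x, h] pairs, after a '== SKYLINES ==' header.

== SKYLINES ==
[[35,5],[38,0]]
[[35,5],[36,8],[42,0]]
[[35,18],[36,8],[42,0]]
[[35,18],[36,8],[42,6],[47,0]]
[[35,18],[36,8],[42,6],[47,20],[48,0]]
[[12,12],[18,0],[35,18],[36,8],[42,6],[47,20],[48,0]]
[[12,12],[18,0],[35,18],[36,12],[47,20],[48,0]]
[[12,12],[18,0],[32,14],[35,18],[36,14],[38,12],[47,20],[48,0]]
[[0,5],[8,0],[12,12],[18,0],[32,14],[35,18],[36,14],[38,12],[47,20],[48,0]]
[[0,5],[8,0],[12,12],[18,0],[32,14],[35,18],[36,14],[38,12],[47,20],[48,0]]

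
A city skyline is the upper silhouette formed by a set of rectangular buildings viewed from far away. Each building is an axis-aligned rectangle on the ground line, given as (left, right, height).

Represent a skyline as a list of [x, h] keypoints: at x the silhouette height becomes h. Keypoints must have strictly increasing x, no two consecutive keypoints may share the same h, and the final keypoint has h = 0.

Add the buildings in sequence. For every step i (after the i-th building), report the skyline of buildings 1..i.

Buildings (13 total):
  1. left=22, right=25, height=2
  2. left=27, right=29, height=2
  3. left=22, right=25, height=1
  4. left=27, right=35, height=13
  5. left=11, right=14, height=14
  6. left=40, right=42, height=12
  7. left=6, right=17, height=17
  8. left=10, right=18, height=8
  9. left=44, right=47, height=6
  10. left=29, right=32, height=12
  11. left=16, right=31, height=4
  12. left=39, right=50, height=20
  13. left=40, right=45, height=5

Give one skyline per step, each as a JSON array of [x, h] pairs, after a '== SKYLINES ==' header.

== SKYLINES ==
[[22,2],[25,0]]
[[22,2],[25,0],[27,2],[29,0]]
[[22,2],[25,0],[27,2],[29,0]]
[[22,2],[25,0],[27,13],[35,0]]
[[11,14],[14,0],[22,2],[25,0],[27,13],[35,0]]
[[11,14],[14,0],[22,2],[25,0],[27,13],[35,0],[40,12],[42,0]]
[[6,17],[17,0],[22,2],[25,0],[27,13],[35,0],[40,12],[42,0]]
[[6,17],[17,8],[18,0],[22,2],[25,0],[27,13],[35,0],[40,12],[42,0]]
[[6,17],[17,8],[18,0],[22,2],[25,0],[27,13],[35,0],[40,12],[42,0],[44,6],[47,0]]
[[6,17],[17,8],[18,0],[22,2],[25,0],[27,13],[35,0],[40,12],[42,0],[44,6],[47,0]]
[[6,17],[17,8],[18,4],[27,13],[35,0],[40,12],[42,0],[44,6],[47,0]]
[[6,17],[17,8],[18,4],[27,13],[35,0],[39,20],[50,0]]
[[6,17],[17,8],[18,4],[27,13],[35,0],[39,20],[50,0]]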